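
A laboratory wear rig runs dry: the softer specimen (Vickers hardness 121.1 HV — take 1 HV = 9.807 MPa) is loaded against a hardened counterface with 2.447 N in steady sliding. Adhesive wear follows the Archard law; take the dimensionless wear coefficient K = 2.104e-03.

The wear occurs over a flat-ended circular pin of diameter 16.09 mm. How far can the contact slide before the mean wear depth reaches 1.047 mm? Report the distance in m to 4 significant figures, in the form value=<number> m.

value=4.911e+04 m

Intermediates are printed rounded. The computation holds full float precision — one last rounding: four significant figures.
Convert: Hardness H = 121.1 HV × 9.807 MPa/HV = 1188 MPa = 1.188e+09 Pa.
Convert: Pin diameter d = 16.09 mm = 0.01609 m. Contact area A = π·d²/4 = π·(0.01609 m)²/4 = 2.033e-04 m².
Convert: Depth limit h_lim = 1.047 mm = 0.001047 m.
Restated in SI base units: W = 2.447 N, H = 1.188e+09 Pa, K = 2.104e-03.
Permissible volume V_lim = h_lim·A = 0.001047 · 2.033e-04 = 2.129e-07 m³.
Life L = V_lim·H/(K·W) = 2.129e-07 · 1.188e+09 / (2.104e-03 · 2.447) = 4.911e+04 m.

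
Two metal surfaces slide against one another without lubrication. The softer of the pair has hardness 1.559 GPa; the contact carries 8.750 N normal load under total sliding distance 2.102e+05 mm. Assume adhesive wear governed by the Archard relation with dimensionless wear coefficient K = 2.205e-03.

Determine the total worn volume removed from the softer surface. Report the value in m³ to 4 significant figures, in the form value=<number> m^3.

value=2.601e-09 m^3

Intermediate values are displayed rounded, and the algebra holds full precision. Rounded once at the end, at four significant digits.
Total distance L = 2.102e+05 mm = 210.2 m.
Hardness H = 1.559 GPa = 1.559e+09 Pa.
Working in SI base units: W = 8.750 N, H = 1.559e+09 Pa, K = 2.205e-03.
Apply Archard: V = K·W·L/H = 2.205e-03 · 8.750 · 210.2 / 1.559e+09 = 2.601e-09 m³.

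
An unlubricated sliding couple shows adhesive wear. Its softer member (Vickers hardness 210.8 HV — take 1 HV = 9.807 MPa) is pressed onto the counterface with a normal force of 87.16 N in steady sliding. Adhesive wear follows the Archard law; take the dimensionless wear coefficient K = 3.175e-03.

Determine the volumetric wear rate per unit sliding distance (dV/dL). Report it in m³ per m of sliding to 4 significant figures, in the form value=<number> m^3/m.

value=1.339e-10 m^3/m

The algebra maintains exact precision, and intermediates are shown rounded. Rounded just once to four significant digits.
Hardness H = 210.8 HV × 9.807 MPa/HV = 2067 MPa = 2.067e+09 Pa.
Restated in SI base units: W = 87.16 N, H = 2.067e+09 Pa, K = 3.175e-03.
Wear rate dV/dL = K·W/H, so: 3.175e-03 · 87.16 / 2.067e+09 = 1.339e-10 m³/m.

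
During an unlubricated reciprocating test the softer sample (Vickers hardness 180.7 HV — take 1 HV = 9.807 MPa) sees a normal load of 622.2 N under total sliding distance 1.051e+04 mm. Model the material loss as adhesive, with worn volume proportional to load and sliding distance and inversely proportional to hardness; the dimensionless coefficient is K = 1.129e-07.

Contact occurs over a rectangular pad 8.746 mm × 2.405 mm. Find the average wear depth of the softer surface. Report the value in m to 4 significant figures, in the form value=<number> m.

value=1.981e-08 m

The algebra maintains full float precision. Displayed values are rounded. Rounded once at the end: four significant digits.
Convert: Distance L = 1.051e+04 mm = 10.51 m.
Convert: Hardness H = 180.7 HV × 9.807 MPa/HV = 1772 MPa = 1.772e+09 Pa.
Convert: Pad sides 8.746 mm × 2.405 mm = 0.008746 m × 0.002405 m. Contact area A = 0.008746 m × 0.002405 m = 2.103e-05 m².
Restated in SI base units: W = 622.2 N, H = 1.772e+09 Pa, K = 1.129e-07.
Wear volume V = K·W·L/H = 1.129e-07 · 622.2 · 10.51 / 1.772e+09 = 4.166e-13 m³.
Mean wear depth h = V/A = 4.166e-13 / 2.103e-05 = 1.981e-08 m.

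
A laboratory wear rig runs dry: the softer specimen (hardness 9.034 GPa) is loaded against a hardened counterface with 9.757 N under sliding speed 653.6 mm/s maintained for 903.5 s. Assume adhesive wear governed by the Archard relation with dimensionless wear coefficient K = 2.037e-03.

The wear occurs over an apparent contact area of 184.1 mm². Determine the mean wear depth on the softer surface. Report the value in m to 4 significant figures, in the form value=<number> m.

value=7.057e-06 m

Quoted intermediates are rounded — the computation carries full float precision — rounded just once: four significant digits.
Sliding speed v = 653.6 mm/s = 0.6536 m/s. Total distance L = v·t = 0.6536 m/s × 903.5 s = 590.5 m.
Hardness H = 9.034 GPa = 9.034e+09 Pa.
Contact area A = 184.1 mm² = 1.841e-04 m².
Expressed in SI base units: W = 9.757 N, H = 9.034e+09 Pa, K = 2.037e-03.
Wear volume V = K·W·L/H = 2.037e-03 · 9.757 · 590.5 / 9.034e+09 = 1.299e-09 m³.
Wear depth h = V/A = 1.299e-09 / 1.841e-04 = 7.057e-06 m.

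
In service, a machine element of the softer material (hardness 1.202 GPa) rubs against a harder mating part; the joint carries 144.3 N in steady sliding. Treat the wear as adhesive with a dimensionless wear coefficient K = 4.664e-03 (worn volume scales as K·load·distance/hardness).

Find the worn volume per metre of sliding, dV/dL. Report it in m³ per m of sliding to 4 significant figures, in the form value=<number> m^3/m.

value=5.599e-10 m^3/m

The algebra maintains full precision — intermediate values are printed rounded. Rounded once at the end to four significant figures.
Hardness H = 1.202 GPa = 1.202e+09 Pa.
Collected in SI base units: W = 144.3 N, H = 1.202e+09 Pa, K = 4.664e-03.
Wear rate dV/dL = K·W/H — distance-free: 4.664e-03 · 144.3 / 1.202e+09 = 5.599e-10 m³/m.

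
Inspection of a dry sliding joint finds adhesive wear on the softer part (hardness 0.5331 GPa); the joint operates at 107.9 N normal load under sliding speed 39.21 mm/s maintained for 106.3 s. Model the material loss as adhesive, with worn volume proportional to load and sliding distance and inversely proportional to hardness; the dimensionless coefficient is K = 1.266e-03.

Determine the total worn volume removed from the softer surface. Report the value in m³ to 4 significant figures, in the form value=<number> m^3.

value=1.068e-09 m^3

Intermediates are printed rounded, and the computation runs at full precision, and rounded just once: four significant figures.
Convert: Sliding speed v = 39.21 mm/s = 0.03921 m/s. Distance L = v·t = 0.03921 m/s × 106.3 s = 4.168 m.
Convert: Hardness H = 0.5331 GPa = 5.331e+08 Pa.
Expressed in SI base units: W = 107.9 N, H = 5.331e+08 Pa, K = 1.266e-03.
Archard volume V = K·W·L/H = 1.266e-03 · 107.9 · 4.168 / 5.331e+08 = 1.068e-09 m³.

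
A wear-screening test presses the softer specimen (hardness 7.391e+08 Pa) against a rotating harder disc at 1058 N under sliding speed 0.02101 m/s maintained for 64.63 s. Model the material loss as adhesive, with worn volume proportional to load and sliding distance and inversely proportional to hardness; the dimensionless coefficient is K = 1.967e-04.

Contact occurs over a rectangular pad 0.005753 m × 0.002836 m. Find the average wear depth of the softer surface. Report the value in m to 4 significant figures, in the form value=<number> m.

Shown intermediates are rounded, and every step runs at full float precision, and a lone final rounding, at 4 significant figures.
Sliding distance L = v·t = 0.02101 m/s × 64.63 s = 1.358 m.
Contact area A = 0.005753 m × 0.002836 m = 1.632e-05 m².
In SI base units, W = 1058 N, H = 7.391e+08 Pa, K = 1.967e-04.
Apply Archard: V = K·W·L/H = 1.967e-04 · 1058 · 1.358 / 7.391e+08 = 3.823e-10 m³.
Mean wear depth h = V/A = 3.823e-10 / 1.632e-05 = 2.343e-05 m.

value=2.343e-05 m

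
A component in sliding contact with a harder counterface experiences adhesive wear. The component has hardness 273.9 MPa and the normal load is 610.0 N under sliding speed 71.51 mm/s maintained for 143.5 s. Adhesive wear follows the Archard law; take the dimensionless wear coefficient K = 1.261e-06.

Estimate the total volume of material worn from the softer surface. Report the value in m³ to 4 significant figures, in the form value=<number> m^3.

All working math keeps exact precision, and intermediate values are printed rounded, and rounded once at the end, at four significant digits.
Sliding speed v = 71.51 mm/s = 0.07151 m/s. Path length L = v·t = 0.07151 m/s × 143.5 s = 10.26 m.
Hardness H = 273.9 MPa = 2.739e+08 Pa.
Restated in SI base units: W = 610.0 N, H = 2.739e+08 Pa, K = 1.261e-06.
The Archard volume V = K·W·L/H = 1.261e-06 · 610.0 · 10.26 / 2.739e+08 = 2.882e-11 m³.

value=2.882e-11 m^3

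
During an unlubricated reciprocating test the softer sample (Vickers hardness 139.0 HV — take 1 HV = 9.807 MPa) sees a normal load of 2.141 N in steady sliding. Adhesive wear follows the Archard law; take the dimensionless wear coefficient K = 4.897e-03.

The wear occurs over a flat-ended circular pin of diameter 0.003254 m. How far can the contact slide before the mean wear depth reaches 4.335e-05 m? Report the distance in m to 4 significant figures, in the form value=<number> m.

value=46.87 m

Intermediates appear rounded — all arithmetic keeps exact precision, and a single final rounding to four significant digits.
Convert: Hardness H = 139.0 HV × 9.807 MPa/HV = 1363 MPa = 1.363e+09 Pa.
Convert: Contact area A = π·d²/4 = π·(0.003254 m)²/4 = 8.316e-06 m².
Expressed in SI base units: W = 2.141 N, H = 1.363e+09 Pa, K = 4.897e-03.
Limit volume V_lim = h_lim·A = 4.335e-05 · 8.316e-06 = 3.605e-10 m³.
So the life L = V_lim·H/(K·W) = 3.605e-10 · 1.363e+09 / (4.897e-03 · 2.141) = 46.87 m.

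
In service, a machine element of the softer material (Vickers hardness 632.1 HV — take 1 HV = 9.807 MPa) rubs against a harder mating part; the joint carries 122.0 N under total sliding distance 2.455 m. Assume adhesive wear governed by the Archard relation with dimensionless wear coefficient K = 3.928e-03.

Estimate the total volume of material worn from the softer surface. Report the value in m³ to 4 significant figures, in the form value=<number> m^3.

Intermediate values are printed rounded, and all arithmetic maintains full precision; rounded just once: 4 significant digits.
Hardness H = 632.1 HV × 9.807 MPa/HV = 6199 MPa = 6.199e+09 Pa.
SI base units throughout: W = 122.0 N, H = 6.199e+09 Pa, K = 3.928e-03.
Wear volume V = K·W·L/H = 3.928e-03 · 122.0 · 2.455 / 6.199e+09 = 1.898e-10 m³.

value=1.898e-10 m^3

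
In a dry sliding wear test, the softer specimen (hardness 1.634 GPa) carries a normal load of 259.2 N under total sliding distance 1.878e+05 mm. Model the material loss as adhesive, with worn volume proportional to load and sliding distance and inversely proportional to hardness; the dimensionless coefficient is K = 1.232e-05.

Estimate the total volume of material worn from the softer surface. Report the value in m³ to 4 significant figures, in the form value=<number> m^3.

value=3.670e-10 m^3

All arithmetic maintains exact precision; printed values are rounded. Rounded once at the end, at four significant figures.
Distance covered L = 1.878e+05 mm = 187.8 m.
Hardness H = 1.634 GPa = 1.634e+09 Pa.
As SI base values: W = 259.2 N, H = 1.634e+09 Pa, K = 1.232e-05.
Worn volume V = K·W·L/H = 1.232e-05 · 259.2 · 187.8 / 1.634e+09 = 3.670e-10 m³.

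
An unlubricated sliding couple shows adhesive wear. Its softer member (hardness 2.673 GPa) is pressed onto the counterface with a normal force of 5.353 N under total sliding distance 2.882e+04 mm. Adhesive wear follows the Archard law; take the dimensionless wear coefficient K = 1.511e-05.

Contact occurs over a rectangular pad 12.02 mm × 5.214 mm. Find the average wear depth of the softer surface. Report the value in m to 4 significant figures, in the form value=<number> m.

value=1.391e-08 m

Every step runs at full float precision. Intermediates are shown rounded. Rounded just once to 4 significant figures.
Total distance L = 2.882e+04 mm = 28.82 m.
Hardness H = 2.673 GPa = 2.673e+09 Pa.
Pad sides 12.02 mm × 5.214 mm = 0.01202 m × 0.005214 m. Contact area A = 0.01202 m × 0.005214 m = 6.267e-05 m².
In SI base units: W = 5.353 N, H = 2.673e+09 Pa, K = 1.511e-05.
By Archard's law, V = K·W·L/H = 1.511e-05 · 5.353 · 28.82 / 2.673e+09 = 8.721e-13 m³.
Depth of wear h = V/A = 8.721e-13 / 6.267e-05 = 1.391e-08 m.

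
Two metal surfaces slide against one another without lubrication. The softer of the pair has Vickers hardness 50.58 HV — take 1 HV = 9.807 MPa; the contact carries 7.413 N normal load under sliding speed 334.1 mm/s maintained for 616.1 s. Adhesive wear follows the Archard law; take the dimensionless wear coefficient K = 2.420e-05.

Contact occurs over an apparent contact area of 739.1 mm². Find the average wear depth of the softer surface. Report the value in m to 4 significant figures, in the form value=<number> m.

The computation carries exact precision — shown intermediates are rounded; rounded once at the end, at four significant digits.
Sliding speed v = 334.1 mm/s = 0.3341 m/s. The distance L = v·t = 0.3341 m/s × 616.1 s = 205.8 m.
Hardness H = 50.58 HV × 9.807 MPa/HV = 496.0 MPa = 4.960e+08 Pa.
Contact area A = 739.1 mm² = 7.391e-04 m².
Working in SI base units: W = 7.413 N, H = 4.960e+08 Pa, K = 2.420e-05.
The Archard volume V = K·W·L/H = 2.420e-05 · 7.413 · 205.8 / 4.960e+08 = 7.444e-11 m³.
Depth of wear h = V/A = 7.444e-11 / 7.391e-04 = 1.007e-07 m.

value=1.007e-07 m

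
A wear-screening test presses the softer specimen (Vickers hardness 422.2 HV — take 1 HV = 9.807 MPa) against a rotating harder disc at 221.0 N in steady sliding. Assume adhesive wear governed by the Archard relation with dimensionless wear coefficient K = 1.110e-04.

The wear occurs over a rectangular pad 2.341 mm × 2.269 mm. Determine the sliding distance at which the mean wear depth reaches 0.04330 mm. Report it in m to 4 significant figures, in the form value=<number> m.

value=38.82 m

Displayed values are rounded; the computation carries exact precision — one last rounding to 4 significant digits.
Convert: Hardness H = 422.2 HV × 9.807 MPa/HV = 4141 MPa = 4.141e+09 Pa.
Convert: Pad sides 2.341 mm × 2.269 mm = 0.002341 m × 0.002269 m. Contact area A = 0.002341 m × 0.002269 m = 5.312e-06 m².
Convert: Depth limit h_lim = 0.04330 mm = 4.330e-05 m.
In SI base units: W = 221.0 N, H = 4.141e+09 Pa, K = 1.110e-04.
Permissible volume V_lim = h_lim·A = 4.330e-05 · 5.312e-06 = 2.300e-10 m³.
Sliding life L = V_lim·H/(K·W) = 2.300e-10 · 4.141e+09 / (1.110e-04 · 221.0) = 38.82 m.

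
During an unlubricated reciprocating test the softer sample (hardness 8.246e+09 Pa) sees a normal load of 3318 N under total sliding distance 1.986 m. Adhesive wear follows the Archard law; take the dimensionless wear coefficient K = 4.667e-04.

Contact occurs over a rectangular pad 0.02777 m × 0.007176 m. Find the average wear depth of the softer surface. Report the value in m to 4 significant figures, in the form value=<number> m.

Every step runs at full float precision; intermediates are shown rounded — a lone final rounding: four significant digits.
Convert: Contact area A = 0.02777 m × 0.007176 m = 1.993e-04 m².
SI base units throughout: W = 3318 N, H = 8.246e+09 Pa, K = 4.667e-04.
Archard volume V = K·W·L/H = 4.667e-04 · 3318 · 1.986 / 8.246e+09 = 3.729e-10 m³.
Wear depth h = V/A = 3.729e-10 / 1.993e-04 = 1.872e-06 m.

value=1.872e-06 m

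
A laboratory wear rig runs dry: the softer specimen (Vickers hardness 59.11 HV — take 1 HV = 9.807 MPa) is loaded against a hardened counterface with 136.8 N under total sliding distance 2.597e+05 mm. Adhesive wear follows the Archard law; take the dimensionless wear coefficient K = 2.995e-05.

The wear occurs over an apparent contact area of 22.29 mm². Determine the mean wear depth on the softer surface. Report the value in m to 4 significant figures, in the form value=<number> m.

Shown intermediates are rounded; the algebra carries full float precision — one final rounding: 4 significant figures.
Convert: Path length L = 2.597e+05 mm = 259.7 m.
Convert: Hardness H = 59.11 HV × 9.807 MPa/HV = 579.7 MPa = 5.797e+08 Pa.
Convert: Contact area A = 22.29 mm² = 2.229e-05 m².
In SI base units, W = 136.8 N, H = 5.797e+08 Pa, K = 2.995e-05.
Archard relation: V = K·W·L/H = 2.995e-05 · 136.8 · 259.7 / 5.797e+08 = 1.836e-09 m³.
Average depth h = V/A = 1.836e-09 / 2.229e-05 = 8.235e-05 m.

value=8.235e-05 m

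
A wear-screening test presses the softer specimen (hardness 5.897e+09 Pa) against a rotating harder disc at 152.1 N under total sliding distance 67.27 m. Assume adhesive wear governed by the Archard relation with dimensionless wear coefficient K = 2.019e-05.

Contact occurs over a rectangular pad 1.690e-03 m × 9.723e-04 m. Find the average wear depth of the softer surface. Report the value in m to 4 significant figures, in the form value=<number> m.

value=2.132e-05 m

Intermediates appear rounded — all arithmetic maintains full precision, and a single final rounding, at four significant digits.
Convert: Contact area A = 1.690e-03 m × 9.723e-04 m = 1.643e-06 m².
SI base units throughout: W = 152.1 N, H = 5.897e+09 Pa, K = 2.019e-05.
The Archard volume V = K·W·L/H = 2.019e-05 · 152.1 · 67.27 / 5.897e+09 = 3.503e-11 m³.
Mean wear depth h = V/A = 3.503e-11 / 1.643e-06 = 2.132e-05 m.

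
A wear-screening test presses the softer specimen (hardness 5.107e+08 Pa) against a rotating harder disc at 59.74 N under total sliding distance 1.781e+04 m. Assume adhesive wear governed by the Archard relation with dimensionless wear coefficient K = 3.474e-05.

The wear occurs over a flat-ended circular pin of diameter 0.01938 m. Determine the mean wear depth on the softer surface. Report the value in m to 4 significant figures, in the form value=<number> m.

value=2.454e-04 m

Each operation maintains full precision; displayed values are rounded, and rounded once at the end: 4 significant digits.
Convert: Contact area A = π·d²/4 = π·(0.01938 m)²/4 = 2.950e-04 m².
As SI base values: W = 59.74 N, H = 5.107e+08 Pa, K = 3.474e-05.
Archard volume V = K·W·L/H = 3.474e-05 · 59.74 · 1.781e+04 / 5.107e+08 = 7.238e-08 m³.
Depth h = V/A = 7.238e-08 / 2.950e-04 = 2.454e-04 m.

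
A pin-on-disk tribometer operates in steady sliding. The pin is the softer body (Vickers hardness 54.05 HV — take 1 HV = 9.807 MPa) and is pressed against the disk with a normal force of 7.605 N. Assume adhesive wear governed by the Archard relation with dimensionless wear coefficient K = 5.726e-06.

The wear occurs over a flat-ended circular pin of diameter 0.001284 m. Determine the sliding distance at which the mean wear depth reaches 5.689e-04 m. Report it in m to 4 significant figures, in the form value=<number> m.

value=8967 m

Each operation maintains full float precision — intermediate values are printed rounded. Rounded once at the end to 4 significant digits.
Hardness H = 54.05 HV × 9.807 MPa/HV = 530.1 MPa = 5.301e+08 Pa.
Contact area A = π·d²/4 = π·(0.001284 m)²/4 = 1.295e-06 m².
Restated in SI base units: W = 7.605 N, H = 5.301e+08 Pa, K = 5.726e-06.
Permissible volume V_lim = h_lim·A = 5.689e-04 · 1.295e-06 = 7.366e-10 m³.
Sliding life L = V_lim·H/(K·W) = 7.366e-10 · 5.301e+08 / (5.726e-06 · 7.605) = 8967 m.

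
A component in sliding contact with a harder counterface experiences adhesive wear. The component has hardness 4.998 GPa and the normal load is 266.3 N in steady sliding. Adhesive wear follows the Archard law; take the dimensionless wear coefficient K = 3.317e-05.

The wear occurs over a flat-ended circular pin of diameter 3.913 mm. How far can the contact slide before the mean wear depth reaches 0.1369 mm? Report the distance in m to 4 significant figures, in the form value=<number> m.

value=931.5 m

Intermediates are printed rounded, and every step runs at full precision, and one final rounding, at 4 significant digits.
Hardness H = 4.998 GPa = 4.998e+09 Pa.
Pin diameter d = 3.913 mm = 0.003913 m. Contact area A = π·d²/4 = π·(0.003913 m)²/4 = 1.203e-05 m².
Depth limit h_lim = 0.1369 mm = 1.369e-04 m.
Collected in SI base units: W = 266.3 N, H = 4.998e+09 Pa, K = 3.317e-05.
Volume at the limit: V_lim = h_lim·A = 1.369e-04 · 1.203e-05 = 1.646e-09 m³.
Life L = V_lim·H/(K·W) = 1.646e-09 · 4.998e+09 / (3.317e-05 · 266.3) = 931.5 m.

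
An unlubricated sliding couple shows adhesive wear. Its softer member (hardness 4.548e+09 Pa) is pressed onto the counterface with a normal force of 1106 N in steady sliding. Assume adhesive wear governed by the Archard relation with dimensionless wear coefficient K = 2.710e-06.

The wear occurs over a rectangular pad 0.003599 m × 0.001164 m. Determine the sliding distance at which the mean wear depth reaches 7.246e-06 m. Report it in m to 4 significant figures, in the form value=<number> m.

The intermediates are shown rounded, and the computation carries full float precision — rounded just once: 4 significant digits.
Contact area A = 0.003599 m × 0.001164 m = 4.189e-06 m².
Restated in SI base units: W = 1106 N, H = 4.548e+09 Pa, K = 2.710e-06.
Permissible volume V_lim = h_lim·A = 7.246e-06 · 4.189e-06 = 3.036e-11 m³.
Sliding life L = V_lim·H/(K·W) = 3.036e-11 · 4.548e+09 / (2.710e-06 · 1106) = 46.06 m.

value=46.06 m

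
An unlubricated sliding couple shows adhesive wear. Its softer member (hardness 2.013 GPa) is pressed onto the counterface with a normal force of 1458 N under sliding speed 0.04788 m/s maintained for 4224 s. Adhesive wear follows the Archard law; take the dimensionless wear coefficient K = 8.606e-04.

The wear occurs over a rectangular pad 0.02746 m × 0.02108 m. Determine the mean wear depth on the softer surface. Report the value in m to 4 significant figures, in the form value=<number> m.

The intermediates appear rounded — the algebra holds full precision; rounded just once, at four significant figures.
Convert: Sliding distance L = v·t = 0.04788 m/s × 4224 s = 202.2 m.
Convert: Hardness H = 2.013 GPa = 2.013e+09 Pa.
Convert: Contact area A = 0.02746 m × 0.02108 m = 5.789e-04 m².
As SI base values: W = 1458 N, H = 2.013e+09 Pa, K = 8.606e-04.
By Archard's law, V = K·W·L/H = 8.606e-04 · 1458 · 202.2 / 2.013e+09 = 1.261e-07 m³.
Mean depth h = V/A = 1.261e-07 / 5.789e-04 = 2.178e-04 m.

value=2.178e-04 m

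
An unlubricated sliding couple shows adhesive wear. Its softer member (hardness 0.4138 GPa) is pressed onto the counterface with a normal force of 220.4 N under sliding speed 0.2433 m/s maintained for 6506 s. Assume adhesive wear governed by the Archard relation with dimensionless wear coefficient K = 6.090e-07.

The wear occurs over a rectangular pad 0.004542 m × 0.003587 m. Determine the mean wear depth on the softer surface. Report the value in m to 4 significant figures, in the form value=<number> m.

value=3.151e-05 m

The computation holds exact precision; the intermediates are printed rounded. Rounded once at the end, at 4 significant figures.
Convert: Path length L = v·t = 0.2433 m/s × 6506 s = 1583 m.
Convert: Hardness H = 0.4138 GPa = 4.138e+08 Pa.
Convert: Contact area A = 0.004542 m × 0.003587 m = 1.629e-05 m².
As SI base values: W = 220.4 N, H = 4.138e+08 Pa, K = 6.090e-07.
By Archard's law, V = K·W·L/H = 6.090e-07 · 220.4 · 1583 / 4.138e+08 = 5.134e-10 m³.
Mean wear depth h = V/A = 5.134e-10 / 1.629e-05 = 3.151e-05 m.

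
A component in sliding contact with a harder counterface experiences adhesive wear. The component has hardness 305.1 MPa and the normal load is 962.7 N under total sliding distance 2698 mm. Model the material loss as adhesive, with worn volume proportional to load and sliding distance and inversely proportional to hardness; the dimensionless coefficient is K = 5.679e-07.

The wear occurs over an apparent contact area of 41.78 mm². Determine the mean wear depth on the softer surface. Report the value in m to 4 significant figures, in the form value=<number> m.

The intermediates appear rounded — all working math holds full precision, and a lone final rounding, at four significant digits.
The distance L = 2698 mm = 2.698 m.
Hardness H = 305.1 MPa = 3.051e+08 Pa.
Contact area A = 41.78 mm² = 4.178e-05 m².
In SI base units: W = 962.7 N, H = 3.051e+08 Pa, K = 5.679e-07.
The Archard volume V = K·W·L/H = 5.679e-07 · 962.7 · 2.698 / 3.051e+08 = 4.835e-12 m³.
Mean depth h = V/A = 4.835e-12 / 4.178e-05 = 1.157e-07 m.

value=1.157e-07 m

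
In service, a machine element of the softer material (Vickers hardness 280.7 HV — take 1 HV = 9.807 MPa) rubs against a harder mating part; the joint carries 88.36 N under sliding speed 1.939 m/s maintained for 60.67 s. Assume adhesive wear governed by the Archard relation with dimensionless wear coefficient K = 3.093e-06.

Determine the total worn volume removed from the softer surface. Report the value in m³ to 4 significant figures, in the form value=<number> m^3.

All arithmetic keeps full float precision; the intermediates are shown rounded; a lone final rounding to 4 significant figures.
Convert: Distance covered L = v·t = 1.939 m/s × 60.67 s = 117.6 m.
Convert: Hardness H = 280.7 HV × 9.807 MPa/HV = 2753 MPa = 2.753e+09 Pa.
Working in SI base units: W = 88.36 N, H = 2.753e+09 Pa, K = 3.093e-06.
Volume removed: V = K·W·L/H = 3.093e-06 · 88.36 · 117.6 / 2.753e+09 = 1.168e-11 m³.

value=1.168e-11 m^3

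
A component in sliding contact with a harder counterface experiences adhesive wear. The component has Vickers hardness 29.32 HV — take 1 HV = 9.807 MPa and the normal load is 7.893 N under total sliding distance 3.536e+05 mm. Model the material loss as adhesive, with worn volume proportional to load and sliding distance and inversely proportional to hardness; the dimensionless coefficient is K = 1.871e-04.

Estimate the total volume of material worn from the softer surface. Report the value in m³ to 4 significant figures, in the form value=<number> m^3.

value=1.816e-09 m^3

Every step carries full precision, and the intermediates appear rounded; one final rounding: 4 significant digits.
Convert: Total distance L = 3.536e+05 mm = 353.6 m.
Convert: Hardness H = 29.32 HV × 9.807 MPa/HV = 287.5 MPa = 2.875e+08 Pa.
In SI base units: W = 7.893 N, H = 2.875e+08 Pa, K = 1.871e-04.
Apply Archard: V = K·W·L/H = 1.871e-04 · 7.893 · 353.6 / 2.875e+08 = 1.816e-09 m³.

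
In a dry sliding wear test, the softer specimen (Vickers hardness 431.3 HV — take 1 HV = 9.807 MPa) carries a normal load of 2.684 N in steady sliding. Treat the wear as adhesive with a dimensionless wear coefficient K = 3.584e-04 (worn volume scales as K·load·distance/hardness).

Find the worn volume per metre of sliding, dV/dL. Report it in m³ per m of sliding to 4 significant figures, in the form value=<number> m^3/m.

value=2.274e-13 m^3/m

Intermediate values appear rounded. The algebra keeps exact precision. Rounded once at the end, at four significant figures.
Convert: Hardness H = 431.3 HV × 9.807 MPa/HV = 4230 MPa = 4.230e+09 Pa.
As SI base values: W = 2.684 N, H = 4.230e+09 Pa, K = 3.584e-04.
Sliding wear rate dV/dL = K·W/H — distance-free: 3.584e-04 · 2.684 / 4.230e+09 = 2.274e-13 m³/m.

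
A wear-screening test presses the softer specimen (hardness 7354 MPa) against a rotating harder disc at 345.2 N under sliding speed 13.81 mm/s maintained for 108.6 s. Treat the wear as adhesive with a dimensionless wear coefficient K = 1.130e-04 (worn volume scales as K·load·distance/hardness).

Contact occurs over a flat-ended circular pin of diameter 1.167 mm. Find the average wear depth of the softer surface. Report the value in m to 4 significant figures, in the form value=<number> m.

value=7.437e-06 m

The intermediates appear rounded, and every step holds full precision; one final rounding to 4 significant digits.
Convert: Sliding speed v = 13.81 mm/s = 0.01381 m/s. Total distance L = v·t = 0.01381 m/s × 108.6 s = 1.500 m.
Convert: Hardness H = 7354 MPa = 7.354e+09 Pa.
Convert: Pin diameter d = 1.167 mm = 0.001167 m. Contact area A = π·d²/4 = π·(0.001167 m)²/4 = 1.070e-06 m².
Expressed in SI base units: W = 345.2 N, H = 7.354e+09 Pa, K = 1.130e-04.
Volume removed: V = K·W·L/H = 1.130e-04 · 345.2 · 1.500 / 7.354e+09 = 7.955e-12 m³.
Wear depth h = V/A = 7.955e-12 / 1.070e-06 = 7.437e-06 m.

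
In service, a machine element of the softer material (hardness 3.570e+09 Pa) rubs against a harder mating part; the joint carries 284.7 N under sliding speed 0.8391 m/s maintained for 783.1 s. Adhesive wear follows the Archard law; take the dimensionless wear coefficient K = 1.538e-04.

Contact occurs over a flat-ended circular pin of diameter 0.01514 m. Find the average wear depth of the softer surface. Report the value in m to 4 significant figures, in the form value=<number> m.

The computation keeps full precision. Intermediate values are shown rounded; a single final rounding to four significant digits.
Convert: Total distance L = v·t = 0.8391 m/s × 783.1 s = 657.1 m.
Convert: Contact area A = π·d²/4 = π·(0.01514 m)²/4 = 1.800e-04 m².
In SI base units: W = 284.7 N, H = 3.570e+09 Pa, K = 1.538e-04.
The Archard volume V = K·W·L/H = 1.538e-04 · 284.7 · 657.1 / 3.570e+09 = 8.059e-09 m³.
Average depth h = V/A = 8.059e-09 / 1.800e-04 = 4.477e-05 m.

value=4.477e-05 m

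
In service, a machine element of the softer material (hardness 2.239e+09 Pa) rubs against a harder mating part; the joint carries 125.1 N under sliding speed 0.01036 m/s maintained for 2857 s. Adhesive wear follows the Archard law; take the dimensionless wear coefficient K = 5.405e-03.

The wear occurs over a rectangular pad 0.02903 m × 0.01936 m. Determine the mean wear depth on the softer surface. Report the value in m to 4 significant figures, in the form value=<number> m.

Each operation runs at full float precision; printed values are rounded; one last rounding to 4 significant digits.
Convert: Distance L = v·t = 0.01036 m/s × 2857 s = 29.60 m.
Convert: Contact area A = 0.02903 m × 0.01936 m = 5.620e-04 m².
SI base units throughout: W = 125.1 N, H = 2.239e+09 Pa, K = 5.405e-03.
Volume removed: V = K·W·L/H = 5.405e-03 · 125.1 · 29.60 / 2.239e+09 = 8.939e-09 m³.
Wear depth h = V/A = 8.939e-09 / 5.620e-04 = 1.590e-05 m.

value=1.590e-05 m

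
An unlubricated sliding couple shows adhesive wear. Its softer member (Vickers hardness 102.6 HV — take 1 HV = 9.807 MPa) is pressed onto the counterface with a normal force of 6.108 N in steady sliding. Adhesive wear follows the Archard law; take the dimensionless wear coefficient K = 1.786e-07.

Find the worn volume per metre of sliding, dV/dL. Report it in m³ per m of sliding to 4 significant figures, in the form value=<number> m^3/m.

Intermediate values are printed rounded. The algebra holds full precision; a single final rounding, at 4 significant digits.
Convert: Hardness H = 102.6 HV × 9.807 MPa/HV = 1006 MPa = 1.006e+09 Pa.
In SI base units, W = 6.108 N, H = 1.006e+09 Pa, K = 1.786e-07.
Wear rate dV/dL = K·W/H, so: 1.786e-07 · 6.108 / 1.006e+09 = 1.084e-15 m³/m.

value=1.084e-15 m^3/m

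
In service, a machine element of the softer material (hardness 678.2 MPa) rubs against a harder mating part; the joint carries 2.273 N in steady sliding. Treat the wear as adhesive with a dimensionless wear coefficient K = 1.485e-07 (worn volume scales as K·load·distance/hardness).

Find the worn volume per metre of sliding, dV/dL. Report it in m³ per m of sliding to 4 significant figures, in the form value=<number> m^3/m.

value=4.977e-16 m^3/m

Printed values are rounded. All arithmetic runs at exact precision; rounded once at the end, at four significant figures.
Hardness H = 678.2 MPa = 6.782e+08 Pa.
SI base units throughout: W = 2.273 N, H = 6.782e+08 Pa, K = 1.485e-07.
The wear rate dV/dL = K·W/H (no L dependence): 1.485e-07 · 2.273 / 6.782e+08 = 4.977e-16 m³/m.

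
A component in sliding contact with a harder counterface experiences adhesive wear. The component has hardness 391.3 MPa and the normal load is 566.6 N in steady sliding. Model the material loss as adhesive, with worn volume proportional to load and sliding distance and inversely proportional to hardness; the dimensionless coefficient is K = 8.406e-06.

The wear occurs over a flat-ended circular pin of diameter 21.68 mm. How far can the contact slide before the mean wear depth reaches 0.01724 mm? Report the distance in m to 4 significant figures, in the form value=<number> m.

Intermediates are displayed rounded — the algebra carries full precision; rounded just once: four significant digits.
Hardness H = 391.3 MPa = 3.913e+08 Pa.
Pin diameter d = 21.68 mm = 0.02168 m. Contact area A = π·d²/4 = π·(0.02168 m)²/4 = 3.692e-04 m².
Depth limit h_lim = 0.01724 mm = 1.724e-05 m.
As SI base values: W = 566.6 N, H = 3.913e+08 Pa, K = 8.406e-06.
Allowed volume V_lim = h_lim·A = 1.724e-05 · 3.692e-04 = 6.364e-09 m³.
Sliding life L = V_lim·H/(K·W) = 6.364e-09 · 3.913e+08 / (8.406e-06 · 566.6) = 522.9 m.

value=522.9 m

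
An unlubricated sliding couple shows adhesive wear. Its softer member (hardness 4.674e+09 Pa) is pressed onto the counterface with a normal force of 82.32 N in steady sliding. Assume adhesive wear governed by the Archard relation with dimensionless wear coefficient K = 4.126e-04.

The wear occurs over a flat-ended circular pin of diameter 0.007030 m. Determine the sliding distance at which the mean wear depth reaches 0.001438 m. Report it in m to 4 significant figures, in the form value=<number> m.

value=7681 m

All working math maintains exact precision. Intermediates are printed rounded; a lone final rounding, at four significant digits.
Contact area A = π·d²/4 = π·(0.007030 m)²/4 = 3.882e-05 m².
Restated in SI base units: W = 82.32 N, H = 4.674e+09 Pa, K = 4.126e-04.
Wearable volume V_lim = h_lim·A = 0.001438 · 3.882e-05 = 5.582e-08 m³.
Inverting, life L = V_lim·H/(K·W) = 5.582e-08 · 4.674e+09 / (4.126e-04 · 82.32) = 7681 m.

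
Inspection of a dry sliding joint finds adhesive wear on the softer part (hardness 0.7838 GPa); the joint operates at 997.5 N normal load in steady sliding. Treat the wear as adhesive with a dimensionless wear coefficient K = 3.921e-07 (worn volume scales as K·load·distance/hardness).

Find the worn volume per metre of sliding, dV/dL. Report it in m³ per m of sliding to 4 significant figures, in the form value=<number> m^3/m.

value=4.990e-13 m^3/m

Intermediate values are printed rounded. All working math maintains full float precision, and one last rounding, at four significant figures.
Convert: Hardness H = 0.7838 GPa = 7.838e+08 Pa.
In SI base units, W = 997.5 N, H = 7.838e+08 Pa, K = 3.921e-07.
Wear rate dV/dL = K·W/H, per unit distance: 3.921e-07 · 997.5 / 7.838e+08 = 4.990e-13 m³/m.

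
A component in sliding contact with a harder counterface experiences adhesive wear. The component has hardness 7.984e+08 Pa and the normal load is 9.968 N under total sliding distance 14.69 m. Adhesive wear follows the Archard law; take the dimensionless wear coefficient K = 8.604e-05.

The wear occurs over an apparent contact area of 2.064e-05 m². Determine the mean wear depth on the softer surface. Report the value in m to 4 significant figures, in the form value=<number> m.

Intermediates are shown rounded, and each operation keeps exact precision, and one final rounding to four significant figures.
Restated in SI base units: W = 9.968 N, H = 7.984e+08 Pa, K = 8.604e-05.
Archard relation: V = K·W·L/H = 8.604e-05 · 9.968 · 14.69 / 7.984e+08 = 1.578e-11 m³.
Mean wear depth h = V/A = 1.578e-11 / 2.064e-05 = 7.645e-07 m.

value=7.645e-07 m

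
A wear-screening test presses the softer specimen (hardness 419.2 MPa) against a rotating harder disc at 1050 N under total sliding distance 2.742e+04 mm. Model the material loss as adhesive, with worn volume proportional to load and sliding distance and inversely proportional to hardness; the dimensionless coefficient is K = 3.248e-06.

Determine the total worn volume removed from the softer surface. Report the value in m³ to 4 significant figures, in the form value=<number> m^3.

Every step maintains full float precision, and the intermediates are printed rounded. Rounded once at the end to 4 significant figures.
Convert: Distance covered L = 2.742e+04 mm = 27.42 m.
Convert: Hardness H = 419.2 MPa = 4.192e+08 Pa.
As SI base values: W = 1050 N, H = 4.192e+08 Pa, K = 3.248e-06.
Archard volume V = K·W·L/H = 3.248e-06 · 1050 · 27.42 / 4.192e+08 = 2.231e-10 m³.

value=2.231e-10 m^3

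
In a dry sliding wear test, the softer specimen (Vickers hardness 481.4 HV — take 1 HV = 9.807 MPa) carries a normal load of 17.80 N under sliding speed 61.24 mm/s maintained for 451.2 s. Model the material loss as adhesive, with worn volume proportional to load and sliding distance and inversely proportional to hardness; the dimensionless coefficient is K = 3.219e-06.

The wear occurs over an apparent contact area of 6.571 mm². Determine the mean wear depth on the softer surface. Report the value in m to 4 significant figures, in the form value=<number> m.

The intermediates are printed rounded — the computation carries full precision. Rounded once at the end: four significant digits.
Convert: Sliding speed v = 61.24 mm/s = 0.06124 m/s. Path length L = v·t = 0.06124 m/s × 451.2 s = 27.63 m.
Convert: Hardness H = 481.4 HV × 9.807 MPa/HV = 4721 MPa = 4.721e+09 Pa.
Convert: Contact area A = 6.571 mm² = 6.571e-06 m².
SI base units throughout: W = 17.80 N, H = 4.721e+09 Pa, K = 3.219e-06.
Apply Archard: V = K·W·L/H = 3.219e-06 · 17.80 · 27.63 / 4.721e+09 = 3.354e-13 m³.
Depth of wear h = V/A = 3.354e-13 / 6.571e-06 = 5.104e-08 m.

value=5.104e-08 m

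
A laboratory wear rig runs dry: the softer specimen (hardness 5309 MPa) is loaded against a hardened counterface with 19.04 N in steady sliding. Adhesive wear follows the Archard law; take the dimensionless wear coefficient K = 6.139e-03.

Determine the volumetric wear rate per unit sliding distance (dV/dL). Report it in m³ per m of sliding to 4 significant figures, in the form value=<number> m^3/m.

value=2.202e-11 m^3/m

The computation carries exact precision; printed values are rounded. Rounded just once to four significant figures.
Hardness H = 5309 MPa = 5.309e+09 Pa.
In SI base units: W = 19.04 N, H = 5.309e+09 Pa, K = 6.139e-03.
The wear rate dV/dL = K·W/H (no L dependence): 6.139e-03 · 19.04 / 5.309e+09 = 2.202e-11 m³/m.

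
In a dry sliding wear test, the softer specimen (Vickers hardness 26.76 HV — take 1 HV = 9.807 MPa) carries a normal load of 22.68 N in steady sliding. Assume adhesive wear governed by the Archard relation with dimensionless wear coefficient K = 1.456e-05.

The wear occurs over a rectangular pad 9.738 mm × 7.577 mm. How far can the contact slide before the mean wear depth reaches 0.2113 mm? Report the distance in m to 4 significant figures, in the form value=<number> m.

value=1.239e+04 m

All working math keeps full precision; intermediates are printed rounded; one last rounding: 4 significant figures.
Hardness H = 26.76 HV × 9.807 MPa/HV = 262.4 MPa = 2.624e+08 Pa.
Pad sides 9.738 mm × 7.577 mm = 0.009738 m × 0.007577 m. Contact area A = 0.009738 m × 0.007577 m = 7.378e-05 m².
Depth limit h_lim = 0.2113 mm = 2.113e-04 m.
Restated in SI base units: W = 22.68 N, H = 2.624e+08 Pa, K = 1.456e-05.
Wearable volume V_lim = h_lim·A = 2.113e-04 · 7.378e-05 = 1.559e-08 m³.
So the life L = V_lim·H/(K·W) = 1.559e-08 · 2.624e+08 / (1.456e-05 · 22.68) = 1.239e+04 m.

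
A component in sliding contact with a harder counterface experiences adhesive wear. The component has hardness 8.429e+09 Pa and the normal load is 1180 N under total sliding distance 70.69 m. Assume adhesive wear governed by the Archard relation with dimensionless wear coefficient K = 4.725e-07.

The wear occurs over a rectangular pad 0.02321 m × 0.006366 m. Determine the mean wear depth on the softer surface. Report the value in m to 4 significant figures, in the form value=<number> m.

The intermediates are displayed rounded. All working math holds exact precision, and a single final rounding to four significant figures.
Convert: Contact area A = 0.02321 m × 0.006366 m = 1.478e-04 m².
Expressed in SI base units: W = 1180 N, H = 8.429e+09 Pa, K = 4.725e-07.
Apply Archard: V = K·W·L/H = 4.725e-07 · 1180 · 70.69 / 8.429e+09 = 4.676e-12 m³.
Mean depth h = V/A = 4.676e-12 / 1.478e-04 = 3.165e-08 m.

value=3.165e-08 m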